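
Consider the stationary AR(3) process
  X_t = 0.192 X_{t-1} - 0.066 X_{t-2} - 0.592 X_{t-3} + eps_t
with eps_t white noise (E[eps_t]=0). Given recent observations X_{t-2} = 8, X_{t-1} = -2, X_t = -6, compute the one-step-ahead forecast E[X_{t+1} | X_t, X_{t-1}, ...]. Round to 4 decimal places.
E[X_{t+1} \mid \mathcal F_t] = -5.7560

For an AR(p) model X_t = c + sum_i phi_i X_{t-i} + eps_t, the
one-step-ahead conditional mean is
  E[X_{t+1} | X_t, ...] = c + sum_i phi_i X_{t+1-i}.
Substitute known values:
  E[X_{t+1} | ...] = (0.192) * (-6) + (-0.066) * (-2) + (-0.592) * (8)
                   = -5.7560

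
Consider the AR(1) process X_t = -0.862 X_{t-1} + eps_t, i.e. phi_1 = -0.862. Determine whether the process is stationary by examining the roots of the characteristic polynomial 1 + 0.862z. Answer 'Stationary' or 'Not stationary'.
\text{Stationary}

The AR(p) characteristic polynomial is P(z) = 1 + 0.862z.
Stationarity requires all roots to lie outside the unit circle, i.e. |z| > 1 for every root.
This is linear in z: 1 + (0.862) z = 0  =>  z = -1/(0.862) = -1.160093,  |z| = 1.160093.
Moduli of all roots: 1.1601.
All moduli strictly greater than 1? Yes.
Verdict: Stationary.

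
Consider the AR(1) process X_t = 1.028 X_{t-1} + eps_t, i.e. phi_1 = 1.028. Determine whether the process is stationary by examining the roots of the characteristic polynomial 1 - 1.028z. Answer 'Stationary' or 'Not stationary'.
\text{Not stationary}

The AR(p) characteristic polynomial is P(z) = 1 - 1.028z.
Stationarity requires all roots to lie outside the unit circle, i.e. |z| > 1 for every root.
This is linear in z: 1 + (-1.028) z = 0  =>  z = -1/(-1.028) = 0.972763,  |z| = 0.972763.
Moduli of all roots: 0.9728.
All moduli strictly greater than 1? No.
Verdict: Not stationary.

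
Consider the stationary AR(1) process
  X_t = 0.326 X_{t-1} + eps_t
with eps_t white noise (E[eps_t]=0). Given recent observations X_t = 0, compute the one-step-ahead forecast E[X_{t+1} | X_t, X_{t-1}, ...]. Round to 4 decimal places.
E[X_{t+1} \mid \mathcal F_t] = 0.0000

For an AR(p) model X_t = c + sum_i phi_i X_{t-i} + eps_t, the
one-step-ahead conditional mean is
  E[X_{t+1} | X_t, ...] = c + sum_i phi_i X_{t+1-i}.
Substitute known values:
  E[X_{t+1} | ...] = (0.326) * (0)
                   = 0.0000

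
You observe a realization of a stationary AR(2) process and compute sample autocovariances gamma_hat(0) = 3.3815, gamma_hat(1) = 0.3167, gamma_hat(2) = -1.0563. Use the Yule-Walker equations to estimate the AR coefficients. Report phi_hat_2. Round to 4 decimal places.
\hat\phi_{2} = -0.3240

The Yule-Walker equations for an AR(p) process read, in matrix form,
  Gamma_p phi = r_p,   with   (Gamma_p)_{ij} = gamma(|i - j|),
                       (r_p)_i = gamma(i),   i,j = 1..p.
Substitute the sample gammas (Toeplitz matrix and right-hand side of size 2):
  Gamma_p = [[3.3815, 0.3167], [0.3167, 3.3815]]
  r_p     = [0.3167, -1.0563]
Written out:
  3.3815 phi_1 + 0.3167 phi_2 = 0.3167
  0.3167 phi_1 + 3.3815 phi_2 = -1.0563
Solve by Cramer's rule:
  det = gamma(0)^2 - gamma(1)^2 = (3.3815)^2 - (0.3167)^2 = 11.43454225 - 0.10029889 = 11.33424336
  phi_hat_1 = [gamma(1) gamma(0) - gamma(1) gamma(2)] / det = [(0.3167)(3.3815) - (0.3167)(-1.0563)] / 11.33424336 = 1.40545126 / 11.33424336 = 0.124
  phi_hat_2 = [gamma(0) gamma(2) - gamma(1)^2] / det = [(3.3815)(-1.0563) - (0.3167)^2] / 11.33424336 = -3.67217734 / 11.33424336 = -0.324
So phi_hat = [0.1240, -0.3240].
Therefore phi_hat_2 = -0.3240.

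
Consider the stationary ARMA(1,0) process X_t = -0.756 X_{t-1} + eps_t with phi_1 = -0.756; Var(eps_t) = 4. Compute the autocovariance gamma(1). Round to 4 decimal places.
\gamma(1) = -7.0578

Multiply the model equation by X_{t-k} and take expectations. With theta_0 = psi_0 = 1 and psi_j the MA(infinity) weights, this gives
  gamma(k) - sum_i phi_i gamma(k-i) = c_k,
  c_k = sigma^2 * sum_{j=k..q} theta_j psi_{j-k}   (c_k = 0 for k > q),
using gamma(-m) = gamma(m).
Pure AR (q = 0): c_0 = sigma^2 = 4, c_k = 0 for k >= 1.
Equations for k = 0 and k = 1 (AR order 1):
  gamma(0) = phi_1 gamma(1) + c_0
  gamma(1) = phi_1 gamma(0) + c_1
Substituting the second into the first: gamma(0) (1 - phi_1^2) = c_0 + phi_1 c_1, so
  gamma(0) = c_0 / (1 - phi_1^2) = 4 / (1 - (-0.756)^2) = 4 / 0.428464 = 9.335673.
  gamma(1) = phi_1 gamma(0) = (-0.756)(9.335673) = -7.057769.
Therefore gamma(1) = -7.0578 (to 4 decimal places).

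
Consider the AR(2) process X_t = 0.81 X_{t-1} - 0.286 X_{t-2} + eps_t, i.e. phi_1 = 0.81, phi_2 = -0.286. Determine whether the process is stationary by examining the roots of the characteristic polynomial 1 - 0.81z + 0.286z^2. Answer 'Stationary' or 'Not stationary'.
\text{Stationary}

The AR(p) characteristic polynomial is P(z) = 1 - 0.81z + 0.286z^2.
Stationarity requires all roots to lie outside the unit circle, i.e. |z| > 1 for every root.
Set 1 + (-0.81) z + (0.286) z^2 = 0, i.e. a z^2 + b z + c = 0 with a = 0.286, b = -0.81, c = 1.
Discriminant D = b^2 - 4ac = (-0.81)^2 - 4*(0.286)*1 = 0.6561 - (1.144) = -0.4879.
D < 0, so the roots are the complex-conjugate pair z = (-b +/- i sqrt(-D)) / (2a) = 1.4161 +/- 1.2212i.
For a conjugate pair |z|^2 = z * conj(z) = (product of roots) = c/a = 1/(0.286) = 3.496503, so |z| = sqrt(3.496503) = 1.8699 for both roots.
Moduli of all roots: 1.8699, 1.8699.
All moduli strictly greater than 1? Yes.
Verdict: Stationary.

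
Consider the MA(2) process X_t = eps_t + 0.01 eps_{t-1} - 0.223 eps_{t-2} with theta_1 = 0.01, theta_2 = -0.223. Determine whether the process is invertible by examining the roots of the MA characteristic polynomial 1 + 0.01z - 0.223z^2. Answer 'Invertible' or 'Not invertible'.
\text{Invertible}

The MA(q) characteristic polynomial is P(z) = 1 + 0.01z - 0.223z^2.
Invertibility requires all roots to lie outside the unit circle, i.e. |z| > 1 for every root.
Set 1 + (0.01) z + (-0.223) z^2 = 0, i.e. a z^2 + b z + c = 0 with a = -0.223, b = 0.01, c = 1.
Discriminant D = b^2 - 4ac = (0.01)^2 - 4*(-0.223)*1 = 0.0001 - (-0.892) = 0.8921.
D >= 0, so the roots are real: z = (-b +/- sqrt(D)) / (2a) = (-0.01 +/- 0.94451) / (-0.446).
  z_1 = (-0.01 + 0.94451) / (-0.446) = -2.0953,   |z_1| = 2.0953.
  z_2 = (-0.01 - 0.94451) / (-0.446) = 2.1402,   |z_2| = 2.1402.
Moduli of all roots: 2.0953, 2.1402.
All moduli strictly greater than 1? Yes.
Verdict: Invertible.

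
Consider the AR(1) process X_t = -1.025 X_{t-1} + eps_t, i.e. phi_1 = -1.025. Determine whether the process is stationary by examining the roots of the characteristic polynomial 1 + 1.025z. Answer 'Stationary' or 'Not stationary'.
\text{Not stationary}

The AR(p) characteristic polynomial is P(z) = 1 + 1.025z.
Stationarity requires all roots to lie outside the unit circle, i.e. |z| > 1 for every root.
This is linear in z: 1 + (1.025) z = 0  =>  z = -1/(1.025) = -0.97561,  |z| = 0.97561.
Moduli of all roots: 0.9756.
All moduli strictly greater than 1? No.
Verdict: Not stationary.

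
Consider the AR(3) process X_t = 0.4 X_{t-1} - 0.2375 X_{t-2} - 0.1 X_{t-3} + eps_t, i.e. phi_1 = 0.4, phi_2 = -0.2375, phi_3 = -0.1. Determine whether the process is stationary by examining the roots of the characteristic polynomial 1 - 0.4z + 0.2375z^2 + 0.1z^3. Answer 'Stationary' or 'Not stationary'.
\text{Stationary}

The AR(p) characteristic polynomial is P(z) = 1 - 0.4z + 0.2375z^2 + 0.1z^3.
Stationarity requires all roots to lie outside the unit circle, i.e. |z| > 1 for every root.
Degree 3: look for a simple real root z0 first, then factor out (1 - z/z0) and solve the remaining quadratic.
Testing z0 = -4: P(-4) = 1 + (-0.4)(-4) + (0.2375)(-4)^2 + (0.1)(-4)^3
  = 1 + (1.6) + (3.8) + (-6.4) = 0.  So z_0 = -4 is a root, |z_0| = 4.
Divide out the factor (1 + 0.25 z) = (1 - z/z0) (since 1/z0 = -0.25):
  P(z) = (1 + 0.25 z)(1 + (-0.65) z + (0.4) z^2)
  [check: z-coef -0.65 - (-0.25) = -0.4; z^2-coef 0.4 - (-0.25)(-0.65) = 0.2375; z^3-coef -(-0.25)(0.4) = 0.1.]
Remaining roots from the quadratic factor 1 + (-0.65) z + (0.4) z^2:
  Set 1 + (-0.65) z + (0.4) z^2 = 0, i.e. a z^2 + b z + c = 0 with a = 0.4, b = -0.65, c = 1.
  Discriminant D = b^2 - 4ac = (-0.65)^2 - 4*(0.4)*1 = 0.4225 - (1.6) = -1.1775.
  D < 0, so the roots are the complex-conjugate pair z = (-b +/- i sqrt(-D)) / (2a) = 0.8125 +/- 1.3564i.
  For a conjugate pair |z|^2 = z * conj(z) = (product of roots) = c/a = 1/(0.4) = 2.5, so |z| = sqrt(2.5) = 1.5811 for both roots.
Moduli of all roots: 4.0000, 1.5811, 1.5811.
All moduli strictly greater than 1? Yes.
Verdict: Stationary.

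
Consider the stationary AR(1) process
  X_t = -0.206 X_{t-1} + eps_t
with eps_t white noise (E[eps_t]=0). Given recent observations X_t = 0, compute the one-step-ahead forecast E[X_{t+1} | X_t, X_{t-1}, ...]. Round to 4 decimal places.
E[X_{t+1} \mid \mathcal F_t] = 0.0000

For an AR(p) model X_t = c + sum_i phi_i X_{t-i} + eps_t, the
one-step-ahead conditional mean is
  E[X_{t+1} | X_t, ...] = c + sum_i phi_i X_{t+1-i}.
Substitute known values:
  E[X_{t+1} | ...] = (-0.206) * (0)
                   = 0.0000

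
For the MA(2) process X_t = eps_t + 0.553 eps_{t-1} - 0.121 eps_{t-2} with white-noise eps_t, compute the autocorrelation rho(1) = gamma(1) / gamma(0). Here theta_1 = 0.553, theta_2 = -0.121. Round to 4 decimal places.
\rho(1) = 0.3681

For an MA(q) process with theta_0 = 1, the autocovariance is
  gamma(k) = sigma^2 * sum_{i=0..q-k} theta_i * theta_{i+k},
and rho(k) = gamma(k) / gamma(0). Sigma^2 cancels.
  numerator   = (1)*(0.553) + (0.553)*(-0.121) = 0.486087.
  denominator = (1)^2 + (0.553)^2 + (-0.121)^2 = 1.32045.
  rho(1) = 0.486087 / 1.32045 = 0.3681.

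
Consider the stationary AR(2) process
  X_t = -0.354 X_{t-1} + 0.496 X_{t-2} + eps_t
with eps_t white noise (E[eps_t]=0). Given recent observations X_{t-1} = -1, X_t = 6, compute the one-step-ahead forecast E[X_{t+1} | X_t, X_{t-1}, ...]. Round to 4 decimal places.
E[X_{t+1} \mid \mathcal F_t] = -2.6200

For an AR(p) model X_t = c + sum_i phi_i X_{t-i} + eps_t, the
one-step-ahead conditional mean is
  E[X_{t+1} | X_t, ...] = c + sum_i phi_i X_{t+1-i}.
Substitute known values:
  E[X_{t+1} | ...] = (-0.354) * (6) + (0.496) * (-1)
                   = -2.6200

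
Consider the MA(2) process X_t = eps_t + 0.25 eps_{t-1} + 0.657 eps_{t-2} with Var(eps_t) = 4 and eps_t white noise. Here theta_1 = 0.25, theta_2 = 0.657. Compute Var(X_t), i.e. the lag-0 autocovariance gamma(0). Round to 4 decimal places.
\gamma(0) = 5.9766

For an MA(q) process X_t = eps_t + sum_i theta_i eps_{t-i} with
Var(eps_t) = sigma^2, the variance is
  gamma(0) = sigma^2 * (1 + sum_i theta_i^2).
  sum_i theta_i^2 = (0.25)^2 + (0.657)^2 = 0.0625 + 0.431649 = 0.494149.
  gamma(0) = 4 * (1 + 0.494149) = 4 * 1.494149 = 5.976596, which rounds to 5.9766.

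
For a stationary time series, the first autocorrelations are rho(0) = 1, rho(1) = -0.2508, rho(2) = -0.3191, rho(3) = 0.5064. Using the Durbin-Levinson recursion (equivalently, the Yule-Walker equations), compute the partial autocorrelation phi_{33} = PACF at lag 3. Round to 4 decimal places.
\phi_{33} = 0.3731

The PACF at lag k is phi_{kk}, the last component of the solution
to the Yule-Walker system G_k phi = r_k where
  (G_k)_{ij} = rho(|i - j|), (r_k)_i = rho(i), i,j = 1..k.
Equivalently, Durbin-Levinson gives phi_{kk} iteratively:
  phi_{11} = rho(1)
  phi_{kk} = [rho(k) - sum_{j=1..k-1} phi_{k-1,j} rho(k-j)]
            / [1 - sum_{j=1..k-1} phi_{k-1,j} rho(j)],
  phi_{k,j} = phi_{k-1,j} - phi_{kk} phi_{k-1,k-j},  j = 1..k-1.
Step k = 1:
  phi_11 = rho(1) = -0.2508.
Step k = 2:
  phi_22 = [rho(2) - phi_11 rho(1)] / [1 - phi_11 rho(1)] = [-0.3191 - (-0.2508)(-0.2508)] / [1 - (-0.2508)(-0.2508)]
         = -0.38200064 / 0.93709936 = -0.407642.
  Update: phi_21 = phi_11 - phi_22 phi_11 = -0.2508 - (-0.407642)(-0.2508) = -0.353037.
Step k = 3:
  phi_33 = [rho(3) - phi_21 rho(2) - phi_22 rho(1)] / [1 - phi_21 rho(1) - phi_22 rho(2)]
    numerator   = 0.5064 - (-0.353037)(-0.3191) - (-0.407642)(-0.2508) = 0.29150955
    denominator = 1 - (-0.353037)(-0.2508) - (-0.407642)(-0.3191) = 0.78138003
  phi_33 = 0.29150955 / 0.78138003 = 0.3731.
Therefore phi_{33} = 0.3731.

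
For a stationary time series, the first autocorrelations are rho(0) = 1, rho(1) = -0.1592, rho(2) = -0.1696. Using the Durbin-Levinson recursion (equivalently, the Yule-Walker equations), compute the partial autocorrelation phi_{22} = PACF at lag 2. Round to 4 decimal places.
\phi_{22} = -0.2000

The PACF at lag k is phi_{kk}, the last component of the solution
to the Yule-Walker system G_k phi = r_k where
  (G_k)_{ij} = rho(|i - j|), (r_k)_i = rho(i), i,j = 1..k.
Equivalently, Durbin-Levinson gives phi_{kk} iteratively:
  phi_{11} = rho(1)
  phi_{kk} = [rho(k) - sum_{j=1..k-1} phi_{k-1,j} rho(k-j)]
            / [1 - sum_{j=1..k-1} phi_{k-1,j} rho(j)],
  phi_{k,j} = phi_{k-1,j} - phi_{kk} phi_{k-1,k-j},  j = 1..k-1.
Step k = 1:
  phi_11 = rho(1) = -0.1592.
Step k = 2:
  phi_22 = [rho(2) - phi_11 rho(1)] / [1 - phi_11 rho(1)] = [-0.1696 - (-0.1592)(-0.1592)] / [1 - (-0.1592)(-0.1592)]
         = -0.19494464 / 0.97465536 = -0.2.
Therefore phi_{22} = -0.2000.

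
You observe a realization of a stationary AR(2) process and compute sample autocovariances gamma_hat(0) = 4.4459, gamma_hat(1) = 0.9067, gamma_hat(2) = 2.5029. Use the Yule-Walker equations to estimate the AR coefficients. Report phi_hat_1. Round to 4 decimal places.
\hat\phi_{1} = 0.0930

The Yule-Walker equations for an AR(p) process read, in matrix form,
  Gamma_p phi = r_p,   with   (Gamma_p)_{ij} = gamma(|i - j|),
                       (r_p)_i = gamma(i),   i,j = 1..p.
Substitute the sample gammas (Toeplitz matrix and right-hand side of size 2):
  Gamma_p = [[4.4459, 0.9067], [0.9067, 4.4459]]
  r_p     = [0.9067, 2.5029]
Written out:
  4.4459 phi_1 + 0.9067 phi_2 = 0.9067
  0.9067 phi_1 + 4.4459 phi_2 = 2.5029
Solve by Cramer's rule:
  det = gamma(0)^2 - gamma(1)^2 = (4.4459)^2 - (0.9067)^2 = 19.76602681 - 0.82210489 = 18.94392192
  phi_hat_1 = [gamma(1) gamma(0) - gamma(1) gamma(2)] / det = [(0.9067)(4.4459) - (0.9067)(2.5029)] / 18.94392192 = 1.7617181 / 18.94392192 = 0.093
  phi_hat_2 = [gamma(0) gamma(2) - gamma(1)^2] / det = [(4.4459)(2.5029) - (0.9067)^2] / 18.94392192 = 10.30553822 / 18.94392192 = 0.544
So phi_hat = [0.0930, 0.5440].
Therefore phi_hat_1 = 0.0930.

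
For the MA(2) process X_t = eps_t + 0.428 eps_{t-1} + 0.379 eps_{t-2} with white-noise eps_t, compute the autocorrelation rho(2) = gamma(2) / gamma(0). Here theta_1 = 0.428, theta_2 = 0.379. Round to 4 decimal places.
\rho(2) = 0.2856

For an MA(q) process with theta_0 = 1, the autocovariance is
  gamma(k) = sigma^2 * sum_{i=0..q-k} theta_i * theta_{i+k},
and rho(k) = gamma(k) / gamma(0). Sigma^2 cancels.
  numerator   = (1)*(0.379) = 0.379.
  denominator = (1)^2 + (0.428)^2 + (0.379)^2 = 1.326825.
  rho(2) = 0.379 / 1.326825 = 0.2856.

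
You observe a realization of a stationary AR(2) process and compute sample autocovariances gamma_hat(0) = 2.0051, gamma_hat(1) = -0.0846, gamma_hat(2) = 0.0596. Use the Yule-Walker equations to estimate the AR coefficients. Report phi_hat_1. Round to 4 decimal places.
\hat\phi_{1} = -0.0410

The Yule-Walker equations for an AR(p) process read, in matrix form,
  Gamma_p phi = r_p,   with   (Gamma_p)_{ij} = gamma(|i - j|),
                       (r_p)_i = gamma(i),   i,j = 1..p.
Substitute the sample gammas (Toeplitz matrix and right-hand side of size 2):
  Gamma_p = [[2.0051, -0.0846], [-0.0846, 2.0051]]
  r_p     = [-0.0846, 0.0596]
Written out:
  2.0051 phi_1 - 0.0846 phi_2 = -0.0846
  -0.0846 phi_1 + 2.0051 phi_2 = 0.0596
Solve by Cramer's rule:
  det = gamma(0)^2 - gamma(1)^2 = (2.0051)^2 - (-0.0846)^2 = 4.02042601 - 0.00715716 = 4.01326885
  phi_hat_1 = [gamma(1) gamma(0) - gamma(1) gamma(2)] / det = [(-0.0846)(2.0051) - (-0.0846)(0.0596)] / 4.01326885 = -0.1645893 / 4.01326885 = -0.041
  phi_hat_2 = [gamma(0) gamma(2) - gamma(1)^2] / det = [(2.0051)(0.0596) - (-0.0846)^2] / 4.01326885 = 0.1123468 / 4.01326885 = 0.028
So phi_hat = [-0.0410, 0.0280].
Therefore phi_hat_1 = -0.0410.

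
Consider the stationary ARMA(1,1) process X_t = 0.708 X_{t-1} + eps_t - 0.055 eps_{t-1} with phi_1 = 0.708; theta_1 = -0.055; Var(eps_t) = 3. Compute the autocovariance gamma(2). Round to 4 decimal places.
\gamma(2) = 2.6727

Multiply the model equation by X_{t-k} and take expectations. With theta_0 = psi_0 = 1 and psi_j the MA(infinity) weights, this gives
  gamma(k) - sum_i phi_i gamma(k-i) = c_k,
  c_k = sigma^2 * sum_{j=k..q} theta_j psi_{j-k}   (c_k = 0 for k > q),
using gamma(-m) = gamma(m).
psi-weights needed (psi_j = theta_j + sum_i phi_i psi_{j-i}):
  psi_1 = theta_1 + phi_1 = -0.055 + (0.708) = 0.653
Right-hand sides:
  c_0 = sigma^2 (1 + theta_1 psi_1) = 3 * (1 + (-0.055)(0.653)) = 3 * 0.964085 = 2.892255
  c_1 = sigma^2 theta_1 = 3 * (-0.055) = -0.165
  c_2 = 0
Equations for k = 0 and k = 1 (AR order 1):
  gamma(0) = phi_1 gamma(1) + c_0
  gamma(1) = phi_1 gamma(0) + c_1
Substituting the second into the first: gamma(0) (1 - phi_1^2) = c_0 + phi_1 c_1, so
  gamma(0) = (c_0 + phi_1 c_1) / (1 - phi_1^2) = (2.892255 + (0.708)(-0.165)) / (1 - (0.708)^2) = 2.775435 / 0.498736 = 5.564938.
  gamma(1) = phi_1 gamma(0) + c_1 = (0.708)(5.564938) + (-0.165) = 3.774976.
For k = 2 (> q): gamma(2) = phi_1 gamma(1) = (0.708)(3.774976) = 2.672683.
Therefore gamma(2) = 2.6727 (to 4 decimal places).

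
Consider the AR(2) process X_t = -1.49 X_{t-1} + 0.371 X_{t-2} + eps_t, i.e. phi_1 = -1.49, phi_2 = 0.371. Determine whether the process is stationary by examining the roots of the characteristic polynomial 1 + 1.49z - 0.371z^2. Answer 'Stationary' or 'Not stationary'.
\text{Not stationary}

The AR(p) characteristic polynomial is P(z) = 1 + 1.49z - 0.371z^2.
Stationarity requires all roots to lie outside the unit circle, i.e. |z| > 1 for every root.
Set 1 + (1.49) z + (-0.371) z^2 = 0, i.e. a z^2 + b z + c = 0 with a = -0.371, b = 1.49, c = 1.
Discriminant D = b^2 - 4ac = (1.49)^2 - 4*(-0.371)*1 = 2.2201 - (-1.484) = 3.7041.
D >= 0, so the roots are real: z = (-b +/- sqrt(D)) / (2a) = (-1.49 +/- 1.924604) / (-0.742).
  z_1 = (-1.49 + 1.924604) / (-0.742) = -0.5857,   |z_1| = 0.5857.
  z_2 = (-1.49 - 1.924604) / (-0.742) = 4.6019,   |z_2| = 4.6019.
Moduli of all roots: 0.5857, 4.6019.
All moduli strictly greater than 1? No.
Verdict: Not stationary.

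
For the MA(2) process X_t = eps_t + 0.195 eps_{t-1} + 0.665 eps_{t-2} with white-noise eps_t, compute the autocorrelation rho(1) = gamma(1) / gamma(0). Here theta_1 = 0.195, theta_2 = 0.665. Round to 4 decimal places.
\rho(1) = 0.2193

For an MA(q) process with theta_0 = 1, the autocovariance is
  gamma(k) = sigma^2 * sum_{i=0..q-k} theta_i * theta_{i+k},
and rho(k) = gamma(k) / gamma(0). Sigma^2 cancels.
  numerator   = (1)*(0.195) + (0.195)*(0.665) = 0.324675.
  denominator = (1)^2 + (0.195)^2 + (0.665)^2 = 1.48025.
  rho(1) = 0.324675 / 1.48025 = 0.2193.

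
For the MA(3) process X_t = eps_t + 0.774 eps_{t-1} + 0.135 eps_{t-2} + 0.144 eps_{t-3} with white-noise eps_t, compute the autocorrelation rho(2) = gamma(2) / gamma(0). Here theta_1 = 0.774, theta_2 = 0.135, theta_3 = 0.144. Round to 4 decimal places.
\rho(2) = 0.1505

For an MA(q) process with theta_0 = 1, the autocovariance is
  gamma(k) = sigma^2 * sum_{i=0..q-k} theta_i * theta_{i+k},
and rho(k) = gamma(k) / gamma(0). Sigma^2 cancels.
  numerator   = (1)*(0.135) + (0.774)*(0.144) = 0.246456.
  denominator = (1)^2 + (0.774)^2 + (0.135)^2 + (0.144)^2 = 1.638037.
  rho(2) = 0.246456 / 1.638037 = 0.1505.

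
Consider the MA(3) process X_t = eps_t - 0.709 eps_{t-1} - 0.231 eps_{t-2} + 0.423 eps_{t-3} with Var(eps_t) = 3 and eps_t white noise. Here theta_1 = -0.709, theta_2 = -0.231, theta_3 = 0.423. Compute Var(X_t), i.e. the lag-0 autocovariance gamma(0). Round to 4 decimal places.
\gamma(0) = 5.2049

For an MA(q) process X_t = eps_t + sum_i theta_i eps_{t-i} with
Var(eps_t) = sigma^2, the variance is
  gamma(0) = sigma^2 * (1 + sum_i theta_i^2).
  sum_i theta_i^2 = (-0.709)^2 + (-0.231)^2 + (0.423)^2 = 0.502681 + 0.053361 + 0.178929 = 0.734971.
  gamma(0) = 3 * (1 + 0.734971) = 3 * 1.734971 = 5.204913, which rounds to 5.2049.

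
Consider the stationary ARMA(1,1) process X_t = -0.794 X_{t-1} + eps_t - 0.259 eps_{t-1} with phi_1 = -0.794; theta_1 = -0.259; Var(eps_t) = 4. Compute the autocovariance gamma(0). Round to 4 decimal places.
\gamma(0) = 16.0013

Multiply the model equation by X_{t-k} and take expectations. With theta_0 = psi_0 = 1 and psi_j the MA(infinity) weights, this gives
  gamma(k) - sum_i phi_i gamma(k-i) = c_k,
  c_k = sigma^2 * sum_{j=k..q} theta_j psi_{j-k}   (c_k = 0 for k > q),
using gamma(-m) = gamma(m).
psi-weights needed (psi_j = theta_j + sum_i phi_i psi_{j-i}):
  psi_1 = theta_1 + phi_1 = -0.259 + (-0.794) = -1.053
Right-hand sides:
  c_0 = sigma^2 (1 + theta_1 psi_1) = 4 * (1 + (-0.259)(-1.053)) = 4 * 1.272727 = 5.090908
  c_1 = sigma^2 theta_1 = 4 * (-0.259) = -1.036
  c_2 = 0
Equations for k = 0 and k = 1 (AR order 1):
  gamma(0) = phi_1 gamma(1) + c_0
  gamma(1) = phi_1 gamma(0) + c_1
Substituting the second into the first: gamma(0) (1 - phi_1^2) = c_0 + phi_1 c_1, so
  gamma(0) = (c_0 + phi_1 c_1) / (1 - phi_1^2) = (5.090908 + (-0.794)(-1.036)) / (1 - (-0.794)^2) = 5.913492 / 0.369564 = 16.001266.
Therefore gamma(0) = 16.0013 (to 4 decimal places).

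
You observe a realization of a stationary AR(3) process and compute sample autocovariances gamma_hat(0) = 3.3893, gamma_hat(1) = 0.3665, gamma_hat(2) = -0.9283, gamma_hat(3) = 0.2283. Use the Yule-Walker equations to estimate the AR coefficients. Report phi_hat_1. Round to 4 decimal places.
\hat\phi_{1} = 0.1830

The Yule-Walker equations for an AR(p) process read, in matrix form,
  Gamma_p phi = r_p,   with   (Gamma_p)_{ij} = gamma(|i - j|),
                       (r_p)_i = gamma(i),   i,j = 1..p.
Substitute the sample gammas (Toeplitz matrix and right-hand side of size 3):
  Gamma_p = [[3.3893, 0.3665, -0.9283], [0.3665, 3.3893, 0.3665], [-0.9283, 0.3665, 3.3893]]
  r_p     = [0.3665, -0.9283, 0.2283]
Written out (R1..R3):
  (R1) 3.3893 phi_1 + 0.3665 phi_2 - 0.9283 phi_3 = 0.3665
  (R2) 0.3665 phi_1 + 3.3893 phi_2 + 0.3665 phi_3 = -0.9283
  (R3) -0.9283 phi_1 + 0.3665 phi_2 + 3.3893 phi_3 = 0.2283
Gaussian elimination:
  R2 <- R2 - (0.3665/3.3893) R1 = R2 - (0.108134) R1:  3.349669 phi_2 + 0.466881 phi_3 = -0.967931
  R3 <- R3 - (-0.9283/3.3893) R1 = R3 - (-0.273891) R1:  0.466881 phi_2 + 3.135047 phi_3 = 0.328681
  R3 <- R3 - (0.466881/3.349669) R2 = R3 - (0.139381) R2:  3.069972 phi_3 = 0.463593
Back-substitution:
  phi_hat_3 = 0.463593 / 3.069972 = 0.151009
  phi_hat_2 = (-0.967931 - (0.466881)(0.151009)) / 3.349669 = -0.310011
  phi_hat_1 = (0.3665 - (0.3665)(-0.310011) - (-0.9283)(0.151009)) / 3.3893 = 0.183017
So phi_hat = [0.1830, -0.3100, 0.1510].
Therefore phi_hat_1 = 0.1830.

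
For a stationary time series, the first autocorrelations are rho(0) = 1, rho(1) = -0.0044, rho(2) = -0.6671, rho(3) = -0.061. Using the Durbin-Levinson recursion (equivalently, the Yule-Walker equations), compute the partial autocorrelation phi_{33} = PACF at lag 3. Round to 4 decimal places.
\phi_{33} = -0.1240

The PACF at lag k is phi_{kk}, the last component of the solution
to the Yule-Walker system G_k phi = r_k where
  (G_k)_{ij} = rho(|i - j|), (r_k)_i = rho(i), i,j = 1..k.
Equivalently, Durbin-Levinson gives phi_{kk} iteratively:
  phi_{11} = rho(1)
  phi_{kk} = [rho(k) - sum_{j=1..k-1} phi_{k-1,j} rho(k-j)]
            / [1 - sum_{j=1..k-1} phi_{k-1,j} rho(j)],
  phi_{k,j} = phi_{k-1,j} - phi_{kk} phi_{k-1,k-j},  j = 1..k-1.
Step k = 1:
  phi_11 = rho(1) = -0.0044.
Step k = 2:
  phi_22 = [rho(2) - phi_11 rho(1)] / [1 - phi_11 rho(1)] = [-0.6671 - (-0.0044)(-0.0044)] / [1 - (-0.0044)(-0.0044)]
         = -0.66711936 / 0.99998064 = -0.667132.
  Update: phi_21 = phi_11 - phi_22 phi_11 = -0.0044 - (-0.667132)(-0.0044) = -0.007335.
Step k = 3:
  phi_33 = [rho(3) - phi_21 rho(2) - phi_22 rho(1)] / [1 - phi_21 rho(1) - phi_22 rho(2)]
    numerator   = -0.061 - (-0.007335)(-0.6671) - (-0.667132)(-0.0044) = -0.06882882
    denominator = 1 - (-0.007335)(-0.0044) - (-0.667132)(-0.6671) = 0.55492378
  phi_33 = -0.06882882 / 0.55492378 = -0.124.
Therefore phi_{33} = -0.1240.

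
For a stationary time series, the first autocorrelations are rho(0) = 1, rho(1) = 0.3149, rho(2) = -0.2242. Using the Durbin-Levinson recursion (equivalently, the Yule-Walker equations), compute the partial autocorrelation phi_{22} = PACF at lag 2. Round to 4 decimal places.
\phi_{22} = -0.3590

The PACF at lag k is phi_{kk}, the last component of the solution
to the Yule-Walker system G_k phi = r_k where
  (G_k)_{ij} = rho(|i - j|), (r_k)_i = rho(i), i,j = 1..k.
Equivalently, Durbin-Levinson gives phi_{kk} iteratively:
  phi_{11} = rho(1)
  phi_{kk} = [rho(k) - sum_{j=1..k-1} phi_{k-1,j} rho(k-j)]
            / [1 - sum_{j=1..k-1} phi_{k-1,j} rho(j)],
  phi_{k,j} = phi_{k-1,j} - phi_{kk} phi_{k-1,k-j},  j = 1..k-1.
Step k = 1:
  phi_11 = rho(1) = 0.3149.
Step k = 2:
  phi_22 = [rho(2) - phi_11 rho(1)] / [1 - phi_11 rho(1)] = [-0.2242 - (0.3149)(0.3149)] / [1 - (0.3149)(0.3149)]
         = -0.32336201 / 0.90083799 = -0.359.
Therefore phi_{22} = -0.3590.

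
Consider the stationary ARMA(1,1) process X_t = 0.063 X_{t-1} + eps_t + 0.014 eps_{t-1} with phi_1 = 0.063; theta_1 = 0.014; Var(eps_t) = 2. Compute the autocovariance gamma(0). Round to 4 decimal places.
\gamma(0) = 2.0119

Multiply the model equation by X_{t-k} and take expectations. With theta_0 = psi_0 = 1 and psi_j the MA(infinity) weights, this gives
  gamma(k) - sum_i phi_i gamma(k-i) = c_k,
  c_k = sigma^2 * sum_{j=k..q} theta_j psi_{j-k}   (c_k = 0 for k > q),
using gamma(-m) = gamma(m).
psi-weights needed (psi_j = theta_j + sum_i phi_i psi_{j-i}):
  psi_1 = theta_1 + phi_1 = 0.014 + (0.063) = 0.077
Right-hand sides:
  c_0 = sigma^2 (1 + theta_1 psi_1) = 2 * (1 + (0.014)(0.077)) = 2 * 1.001078 = 2.002156
  c_1 = sigma^2 theta_1 = 2 * (0.014) = 0.028
  c_2 = 0
Equations for k = 0 and k = 1 (AR order 1):
  gamma(0) = phi_1 gamma(1) + c_0
  gamma(1) = phi_1 gamma(0) + c_1
Substituting the second into the first: gamma(0) (1 - phi_1^2) = c_0 + phi_1 c_1, so
  gamma(0) = (c_0 + phi_1 c_1) / (1 - phi_1^2) = (2.002156 + (0.063)(0.028)) / (1 - (0.063)^2) = 2.00392 / 0.996031 = 2.011905.
Therefore gamma(0) = 2.0119 (to 4 decimal places).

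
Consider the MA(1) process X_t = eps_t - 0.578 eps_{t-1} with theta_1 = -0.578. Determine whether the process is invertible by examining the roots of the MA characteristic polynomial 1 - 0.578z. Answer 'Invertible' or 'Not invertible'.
\text{Invertible}

The MA(q) characteristic polynomial is P(z) = 1 - 0.578z.
Invertibility requires all roots to lie outside the unit circle, i.e. |z| > 1 for every root.
This is linear in z: 1 + (-0.578) z = 0  =>  z = -1/(-0.578) = 1.730104,  |z| = 1.730104.
Moduli of all roots: 1.7301.
All moduli strictly greater than 1? Yes.
Verdict: Invertible.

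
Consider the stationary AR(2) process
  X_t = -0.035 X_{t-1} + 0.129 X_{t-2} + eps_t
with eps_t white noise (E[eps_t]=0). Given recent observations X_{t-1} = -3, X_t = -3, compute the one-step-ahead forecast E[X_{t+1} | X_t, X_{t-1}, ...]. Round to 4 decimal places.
E[X_{t+1} \mid \mathcal F_t] = -0.2820

For an AR(p) model X_t = c + sum_i phi_i X_{t-i} + eps_t, the
one-step-ahead conditional mean is
  E[X_{t+1} | X_t, ...] = c + sum_i phi_i X_{t+1-i}.
Substitute known values:
  E[X_{t+1} | ...] = (-0.035) * (-3) + (0.129) * (-3)
                   = -0.2820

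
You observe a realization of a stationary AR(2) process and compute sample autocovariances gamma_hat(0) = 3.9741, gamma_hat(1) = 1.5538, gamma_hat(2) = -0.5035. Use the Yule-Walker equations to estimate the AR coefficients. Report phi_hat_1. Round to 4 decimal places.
\hat\phi_{1} = 0.5200

The Yule-Walker equations for an AR(p) process read, in matrix form,
  Gamma_p phi = r_p,   with   (Gamma_p)_{ij} = gamma(|i - j|),
                       (r_p)_i = gamma(i),   i,j = 1..p.
Substitute the sample gammas (Toeplitz matrix and right-hand side of size 2):
  Gamma_p = [[3.9741, 1.5538], [1.5538, 3.9741]]
  r_p     = [1.5538, -0.5035]
Written out:
  3.9741 phi_1 + 1.5538 phi_2 = 1.5538
  1.5538 phi_1 + 3.9741 phi_2 = -0.5035
Solve by Cramer's rule:
  det = gamma(0)^2 - gamma(1)^2 = (3.9741)^2 - (1.5538)^2 = 15.79347081 - 2.41429444 = 13.37917637
  phi_hat_1 = [gamma(1) gamma(0) - gamma(1) gamma(2)] / det = [(1.5538)(3.9741) - (1.5538)(-0.5035)] / 13.37917637 = 6.95729488 / 13.37917637 = 0.52
  phi_hat_2 = [gamma(0) gamma(2) - gamma(1)^2] / det = [(3.9741)(-0.5035) - (1.5538)^2] / 13.37917637 = -4.41525379 / 13.37917637 = -0.33
So phi_hat = [0.5200, -0.3300].
Therefore phi_hat_1 = 0.5200.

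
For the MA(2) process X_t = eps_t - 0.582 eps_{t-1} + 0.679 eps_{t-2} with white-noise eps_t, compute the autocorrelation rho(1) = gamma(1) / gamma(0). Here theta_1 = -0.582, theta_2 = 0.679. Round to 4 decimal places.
\rho(1) = -0.5429

For an MA(q) process with theta_0 = 1, the autocovariance is
  gamma(k) = sigma^2 * sum_{i=0..q-k} theta_i * theta_{i+k},
and rho(k) = gamma(k) / gamma(0). Sigma^2 cancels.
  numerator   = (1)*(-0.582) + (-0.582)*(0.679) = -0.977178.
  denominator = (1)^2 + (-0.582)^2 + (0.679)^2 = 1.799765.
  rho(1) = -0.977178 / 1.799765 = -0.5429.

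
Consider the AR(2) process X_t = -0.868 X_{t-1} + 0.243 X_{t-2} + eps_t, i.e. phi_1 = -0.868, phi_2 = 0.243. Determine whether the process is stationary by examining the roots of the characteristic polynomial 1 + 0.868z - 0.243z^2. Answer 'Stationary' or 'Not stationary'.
\text{Not stationary}

The AR(p) characteristic polynomial is P(z) = 1 + 0.868z - 0.243z^2.
Stationarity requires all roots to lie outside the unit circle, i.e. |z| > 1 for every root.
Set 1 + (0.868) z + (-0.243) z^2 = 0, i.e. a z^2 + b z + c = 0 with a = -0.243, b = 0.868, c = 1.
Discriminant D = b^2 - 4ac = (0.868)^2 - 4*(-0.243)*1 = 0.753424 - (-0.972) = 1.725424.
D >= 0, so the roots are real: z = (-b +/- sqrt(D)) / (2a) = (-0.868 +/- 1.313554) / (-0.486).
  z_1 = (-0.868 + 1.313554) / (-0.486) = -0.9168,   |z_1| = 0.9168.
  z_2 = (-0.868 - 1.313554) / (-0.486) = 4.4888,   |z_2| = 4.4888.
Moduli of all roots: 0.9168, 4.4888.
All moduli strictly greater than 1? No.
Verdict: Not stationary.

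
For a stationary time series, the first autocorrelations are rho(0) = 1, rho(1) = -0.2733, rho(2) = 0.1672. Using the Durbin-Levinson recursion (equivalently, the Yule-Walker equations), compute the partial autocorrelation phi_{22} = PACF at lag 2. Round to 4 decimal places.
\phi_{22} = 0.1000

The PACF at lag k is phi_{kk}, the last component of the solution
to the Yule-Walker system G_k phi = r_k where
  (G_k)_{ij} = rho(|i - j|), (r_k)_i = rho(i), i,j = 1..k.
Equivalently, Durbin-Levinson gives phi_{kk} iteratively:
  phi_{11} = rho(1)
  phi_{kk} = [rho(k) - sum_{j=1..k-1} phi_{k-1,j} rho(k-j)]
            / [1 - sum_{j=1..k-1} phi_{k-1,j} rho(j)],
  phi_{k,j} = phi_{k-1,j} - phi_{kk} phi_{k-1,k-j},  j = 1..k-1.
Step k = 1:
  phi_11 = rho(1) = -0.2733.
Step k = 2:
  phi_22 = [rho(2) - phi_11 rho(1)] / [1 - phi_11 rho(1)] = [0.1672 - (-0.2733)(-0.2733)] / [1 - (-0.2733)(-0.2733)]
         = 0.09250711 / 0.92530711 = 0.1.
Therefore phi_{22} = 0.1000.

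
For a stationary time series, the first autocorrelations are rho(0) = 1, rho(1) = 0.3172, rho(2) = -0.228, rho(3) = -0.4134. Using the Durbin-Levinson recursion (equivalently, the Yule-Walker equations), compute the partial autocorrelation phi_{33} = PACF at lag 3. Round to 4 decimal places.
\phi_{33} = -0.2550

The PACF at lag k is phi_{kk}, the last component of the solution
to the Yule-Walker system G_k phi = r_k where
  (G_k)_{ij} = rho(|i - j|), (r_k)_i = rho(i), i,j = 1..k.
Equivalently, Durbin-Levinson gives phi_{kk} iteratively:
  phi_{11} = rho(1)
  phi_{kk} = [rho(k) - sum_{j=1..k-1} phi_{k-1,j} rho(k-j)]
            / [1 - sum_{j=1..k-1} phi_{k-1,j} rho(j)],
  phi_{k,j} = phi_{k-1,j} - phi_{kk} phi_{k-1,k-j},  j = 1..k-1.
Step k = 1:
  phi_11 = rho(1) = 0.3172.
Step k = 2:
  phi_22 = [rho(2) - phi_11 rho(1)] / [1 - phi_11 rho(1)] = [-0.228 - (0.3172)(0.3172)] / [1 - (0.3172)(0.3172)]
         = -0.32861584 / 0.89938416 = -0.365379.
  Update: phi_21 = phi_11 - phi_22 phi_11 = 0.3172 - (-0.365379)(0.3172) = 0.433098.
Step k = 3:
  phi_33 = [rho(3) - phi_21 rho(2) - phi_22 rho(1)] / [1 - phi_21 rho(1) - phi_22 rho(2)]
    numerator   = -0.4134 - (0.433098)(-0.228) - (-0.365379)(0.3172) = -0.19875549
    denominator = 1 - (0.433098)(0.3172) - (-0.365379)(-0.228) = 0.77931492
  phi_33 = -0.19875549 / 0.77931492 = -0.255.
Therefore phi_{33} = -0.2550.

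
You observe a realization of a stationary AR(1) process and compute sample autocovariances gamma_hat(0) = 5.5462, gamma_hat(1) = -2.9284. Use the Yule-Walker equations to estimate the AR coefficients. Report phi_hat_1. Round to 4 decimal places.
\hat\phi_{1} = -0.5280

The Yule-Walker equations for an AR(p) process read, in matrix form,
  Gamma_p phi = r_p,   with   (Gamma_p)_{ij} = gamma(|i - j|),
                       (r_p)_i = gamma(i),   i,j = 1..p.
Substitute the sample gammas (Toeplitz matrix and right-hand side of size 1):
  Gamma_p = [[5.5462]]
  r_p     = [-2.9284]
With p = 1 this is the single equation gamma(0) phi_1 = gamma(1):
  phi_hat_1 = gamma(1) / gamma(0) = -2.9284 / 5.5462 = -0.5280.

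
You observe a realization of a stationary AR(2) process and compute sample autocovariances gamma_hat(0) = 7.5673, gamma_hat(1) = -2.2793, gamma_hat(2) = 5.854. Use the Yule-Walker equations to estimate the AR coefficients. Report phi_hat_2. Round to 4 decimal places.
\hat\phi_{2} = 0.7510

The Yule-Walker equations for an AR(p) process read, in matrix form,
  Gamma_p phi = r_p,   with   (Gamma_p)_{ij} = gamma(|i - j|),
                       (r_p)_i = gamma(i),   i,j = 1..p.
Substitute the sample gammas (Toeplitz matrix and right-hand side of size 2):
  Gamma_p = [[7.5673, -2.2793], [-2.2793, 7.5673]]
  r_p     = [-2.2793, 5.854]
Written out:
  7.5673 phi_1 - 2.2793 phi_2 = -2.2793
  -2.2793 phi_1 + 7.5673 phi_2 = 5.854
Solve by Cramer's rule:
  det = gamma(0)^2 - gamma(1)^2 = (7.5673)^2 - (-2.2793)^2 = 57.26402929 - 5.19520849 = 52.0688208
  phi_hat_1 = [gamma(1) gamma(0) - gamma(1) gamma(2)] / det = [(-2.2793)(7.5673) - (-2.2793)(5.854)] / 52.0688208 = -3.90512469 / 52.0688208 = -0.075
  phi_hat_2 = [gamma(0) gamma(2) - gamma(1)^2] / det = [(7.5673)(5.854) - (-2.2793)^2] / 52.0688208 = 39.10376571 / 52.0688208 = 0.751
So phi_hat = [-0.0750, 0.7510].
Therefore phi_hat_2 = 0.7510.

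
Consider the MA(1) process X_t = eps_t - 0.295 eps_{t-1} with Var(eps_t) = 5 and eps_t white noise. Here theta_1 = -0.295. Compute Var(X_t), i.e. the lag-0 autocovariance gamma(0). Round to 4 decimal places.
\gamma(0) = 5.4351

For an MA(q) process X_t = eps_t + sum_i theta_i eps_{t-i} with
Var(eps_t) = sigma^2, the variance is
  gamma(0) = sigma^2 * (1 + sum_i theta_i^2).
  sum_i theta_i^2 = (-0.295)^2 = 0.087025.
  gamma(0) = 5 * (1 + 0.087025) = 5 * 1.087025 = 5.435125, which rounds to 5.4351.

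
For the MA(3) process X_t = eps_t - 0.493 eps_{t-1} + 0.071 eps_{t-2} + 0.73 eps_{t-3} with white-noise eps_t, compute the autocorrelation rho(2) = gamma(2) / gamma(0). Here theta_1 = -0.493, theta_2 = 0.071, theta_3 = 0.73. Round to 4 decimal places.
\rho(2) = -0.1622

For an MA(q) process with theta_0 = 1, the autocovariance is
  gamma(k) = sigma^2 * sum_{i=0..q-k} theta_i * theta_{i+k},
and rho(k) = gamma(k) / gamma(0). Sigma^2 cancels.
  numerator   = (1)*(0.071) + (-0.493)*(0.73) = -0.28889.
  denominator = (1)^2 + (-0.493)^2 + (0.071)^2 + (0.73)^2 = 1.78099.
  rho(2) = -0.28889 / 1.78099 = -0.1622.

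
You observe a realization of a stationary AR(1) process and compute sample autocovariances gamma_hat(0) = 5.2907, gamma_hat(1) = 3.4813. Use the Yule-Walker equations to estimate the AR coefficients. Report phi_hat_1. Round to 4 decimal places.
\hat\phi_{1} = 0.6580

The Yule-Walker equations for an AR(p) process read, in matrix form,
  Gamma_p phi = r_p,   with   (Gamma_p)_{ij} = gamma(|i - j|),
                       (r_p)_i = gamma(i),   i,j = 1..p.
Substitute the sample gammas (Toeplitz matrix and right-hand side of size 1):
  Gamma_p = [[5.2907]]
  r_p     = [3.4813]
With p = 1 this is the single equation gamma(0) phi_1 = gamma(1):
  phi_hat_1 = gamma(1) / gamma(0) = 3.4813 / 5.2907 = 0.6580.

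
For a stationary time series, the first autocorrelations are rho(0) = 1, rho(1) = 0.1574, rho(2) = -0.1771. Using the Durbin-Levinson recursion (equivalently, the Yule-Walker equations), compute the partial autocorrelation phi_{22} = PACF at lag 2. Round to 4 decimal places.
\phi_{22} = -0.2070

The PACF at lag k is phi_{kk}, the last component of the solution
to the Yule-Walker system G_k phi = r_k where
  (G_k)_{ij} = rho(|i - j|), (r_k)_i = rho(i), i,j = 1..k.
Equivalently, Durbin-Levinson gives phi_{kk} iteratively:
  phi_{11} = rho(1)
  phi_{kk} = [rho(k) - sum_{j=1..k-1} phi_{k-1,j} rho(k-j)]
            / [1 - sum_{j=1..k-1} phi_{k-1,j} rho(j)],
  phi_{k,j} = phi_{k-1,j} - phi_{kk} phi_{k-1,k-j},  j = 1..k-1.
Step k = 1:
  phi_11 = rho(1) = 0.1574.
Step k = 2:
  phi_22 = [rho(2) - phi_11 rho(1)] / [1 - phi_11 rho(1)] = [-0.1771 - (0.1574)(0.1574)] / [1 - (0.1574)(0.1574)]
         = -0.20187476 / 0.97522524 = -0.207.
Therefore phi_{22} = -0.2070.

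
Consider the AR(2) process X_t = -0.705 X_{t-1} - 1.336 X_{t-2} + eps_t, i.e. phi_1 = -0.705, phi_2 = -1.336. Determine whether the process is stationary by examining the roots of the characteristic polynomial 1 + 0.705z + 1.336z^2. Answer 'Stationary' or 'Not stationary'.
\text{Not stationary}

The AR(p) characteristic polynomial is P(z) = 1 + 0.705z + 1.336z^2.
Stationarity requires all roots to lie outside the unit circle, i.e. |z| > 1 for every root.
Set 1 + (0.705) z + (1.336) z^2 = 0, i.e. a z^2 + b z + c = 0 with a = 1.336, b = 0.705, c = 1.
Discriminant D = b^2 - 4ac = (0.705)^2 - 4*(1.336)*1 = 0.497025 - (5.344) = -4.846975.
D < 0, so the roots are the complex-conjugate pair z = (-b +/- i sqrt(-D)) / (2a) = -0.2638 +/- 0.8239i.
For a conjugate pair |z|^2 = z * conj(z) = (product of roots) = c/a = 1/(1.336) = 0.748503, so |z| = sqrt(0.748503) = 0.8652 for both roots.
Moduli of all roots: 0.8652, 0.8652.
All moduli strictly greater than 1? No.
Verdict: Not stationary.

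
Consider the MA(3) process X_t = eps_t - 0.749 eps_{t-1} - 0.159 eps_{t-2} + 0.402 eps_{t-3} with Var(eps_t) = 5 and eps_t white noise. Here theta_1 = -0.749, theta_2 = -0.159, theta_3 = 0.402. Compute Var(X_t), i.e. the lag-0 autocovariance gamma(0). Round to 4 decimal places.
\gamma(0) = 8.7394

For an MA(q) process X_t = eps_t + sum_i theta_i eps_{t-i} with
Var(eps_t) = sigma^2, the variance is
  gamma(0) = sigma^2 * (1 + sum_i theta_i^2).
  sum_i theta_i^2 = (-0.749)^2 + (-0.159)^2 + (0.402)^2 = 0.561001 + 0.025281 + 0.161604 = 0.747886.
  gamma(0) = 5 * (1 + 0.747886) = 5 * 1.747886 = 8.73943, which rounds to 8.7394.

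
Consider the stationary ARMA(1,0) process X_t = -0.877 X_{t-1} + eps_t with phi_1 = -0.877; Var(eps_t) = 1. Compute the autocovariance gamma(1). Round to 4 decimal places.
\gamma(1) = -3.7987

Multiply the model equation by X_{t-k} and take expectations. With theta_0 = psi_0 = 1 and psi_j the MA(infinity) weights, this gives
  gamma(k) - sum_i phi_i gamma(k-i) = c_k,
  c_k = sigma^2 * sum_{j=k..q} theta_j psi_{j-k}   (c_k = 0 for k > q),
using gamma(-m) = gamma(m).
Pure AR (q = 0): c_0 = sigma^2 = 1, c_k = 0 for k >= 1.
Equations for k = 0 and k = 1 (AR order 1):
  gamma(0) = phi_1 gamma(1) + c_0
  gamma(1) = phi_1 gamma(0) + c_1
Substituting the second into the first: gamma(0) (1 - phi_1^2) = c_0 + phi_1 c_1, so
  gamma(0) = c_0 / (1 - phi_1^2) = 1 / (1 - (-0.877)^2) = 1 / 0.230871 = 4.331423.
  gamma(1) = phi_1 gamma(0) = (-0.877)(4.331423) = -3.798658.
Therefore gamma(1) = -3.7987 (to 4 decimal places).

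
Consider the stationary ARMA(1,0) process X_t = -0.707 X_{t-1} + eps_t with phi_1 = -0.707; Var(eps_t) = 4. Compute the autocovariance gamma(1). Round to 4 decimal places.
\gamma(1) = -5.6543

Multiply the model equation by X_{t-k} and take expectations. With theta_0 = psi_0 = 1 and psi_j the MA(infinity) weights, this gives
  gamma(k) - sum_i phi_i gamma(k-i) = c_k,
  c_k = sigma^2 * sum_{j=k..q} theta_j psi_{j-k}   (c_k = 0 for k > q),
using gamma(-m) = gamma(m).
Pure AR (q = 0): c_0 = sigma^2 = 4, c_k = 0 for k >= 1.
Equations for k = 0 and k = 1 (AR order 1):
  gamma(0) = phi_1 gamma(1) + c_0
  gamma(1) = phi_1 gamma(0) + c_1
Substituting the second into the first: gamma(0) (1 - phi_1^2) = c_0 + phi_1 c_1, so
  gamma(0) = c_0 / (1 - phi_1^2) = 4 / (1 - (-0.707)^2) = 4 / 0.500151 = 7.997585.
  gamma(1) = phi_1 gamma(0) = (-0.707)(7.997585) = -5.654292.
Therefore gamma(1) = -5.6543 (to 4 decimal places).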